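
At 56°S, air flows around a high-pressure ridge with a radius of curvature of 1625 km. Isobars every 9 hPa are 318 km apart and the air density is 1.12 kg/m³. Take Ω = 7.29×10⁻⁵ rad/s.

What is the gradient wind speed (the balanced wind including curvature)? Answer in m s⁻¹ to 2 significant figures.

Coriolis parameter at 56°S:
f = 2Ω sin φ = 2 × 7.29×10⁻⁵ × sin 56° = 1.21×10⁻⁴ s⁻¹
Pressure gradient: |∂P/∂n| = 900 Pa / 318000 m = 2.83×10⁻³ Pa/m
Geostrophic speed: V_g = |∂P/∂n|/(fρ) = 2.83×10⁻³/(1.21×10⁻⁴ × 1.12) = 20.9 m/s
Around a high, pressure-gradient force acts outward with centrifugal, so Coriolis balances both:
fV = (1/ρ)|∂P/∂n| + V²/R  →  V² − fR·V + fR·V_g = 0
With fR = 1.21×10⁻⁴ × 1625×10³ m = 196 m/s:
V = [fR − √((fR)² − 4 fR V_g)]/2 = [196 − √(196² − 4×196×20.9)]/2 = 23.8 m/s
Supergeostrophic (V > V_g = 20.9 m/s), as expected around a high.

24 m s⁻¹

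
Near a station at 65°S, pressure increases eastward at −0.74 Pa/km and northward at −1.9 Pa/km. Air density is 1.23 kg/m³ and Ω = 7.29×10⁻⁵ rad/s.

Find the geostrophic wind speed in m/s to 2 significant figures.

Coriolis parameter at 65°S:
f = 2Ω sin φ = 2 × 7.29×10⁻⁵ × sin 65° = 1.32×10⁻⁴ s⁻¹
In the Southern Hemisphere f is negative: f = −1.32×10⁻⁴ s⁻¹.
Component geostrophic relations (x east, y north):
u_g = −(1/(fρ)) ∂P/∂y,  v_g = (1/(fρ)) ∂P/∂x
u_g = −(−1.9×10⁻³)/(−1.32×10⁻⁴ × 1.23) = −11.7 m/s;  v_g = (−0.74×10⁻³)/(−1.32×10⁻⁴ × 1.23) = 4.55 m/s
|V_g| = √(u_g² + v_g²) = 12.5 m/s

13 m/s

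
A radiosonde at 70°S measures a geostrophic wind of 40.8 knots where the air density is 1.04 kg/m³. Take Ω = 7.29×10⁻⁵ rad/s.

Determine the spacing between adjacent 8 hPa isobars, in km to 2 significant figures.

Coriolis parameter at 70°S:
f = 2Ω sin φ = 2 × 7.29×10⁻⁵ × sin 70° = 1.37×10⁻⁴ s⁻¹
Wind speed in SI: 40.8 knots = 21.0 m/s
Geostrophic balance rearranged: |∂P/∂n| = f ρ V_g
|∂P/∂n| = 1.37×10⁻⁴ × 1.04 × 21.0 = 2.99×10⁻³ Pa/m
Isobar spacing: Δn = ΔP/|∂P/∂n| = 800 Pa / 2.99×10⁻³ Pa/m = 267495 m ≈ 270 km

270 km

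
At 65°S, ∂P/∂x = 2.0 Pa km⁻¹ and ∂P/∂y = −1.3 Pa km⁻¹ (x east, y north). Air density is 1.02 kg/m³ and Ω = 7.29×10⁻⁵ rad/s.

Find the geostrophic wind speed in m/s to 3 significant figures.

Coriolis parameter at 65°S:
f = 2Ω sin φ = 2 × 7.29×10⁻⁵ × sin 65° = 1.32×10⁻⁴ s⁻¹
In the Southern Hemisphere f is negative: f = −1.32×10⁻⁴ s⁻¹.
Component geostrophic relations (x east, y north):
u_g = −(1/(fρ)) ∂P/∂y,  v_g = (1/(fρ)) ∂P/∂x
u_g = −(−1.3×10⁻³)/(−1.32×10⁻⁴ × 1.02) = −9.65 m/s;  v_g = (2.0×10⁻³)/(−1.32×10⁻⁴ × 1.02) = −14.8 m/s
|V_g| = √(u_g² + v_g²) = 17.7 m/s

17.7 m/s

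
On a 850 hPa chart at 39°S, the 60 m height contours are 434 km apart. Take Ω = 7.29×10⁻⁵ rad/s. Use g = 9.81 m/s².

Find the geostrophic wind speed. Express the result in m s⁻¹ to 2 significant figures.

15 m s⁻¹

Coriolis parameter at 39°S:
f = 2Ω sin φ = 2 × 7.29×10⁻⁵ × sin 39° = 9.18×10⁻⁵ s⁻¹
Height gradient: |∂Z/∂n| = 60 m / 434000 m = 1.38×10⁻⁴
On a pressure surface, geostrophic balance gives V_g = (g/f)|∂Z/∂n|:
V_g = 9.81 × 1.38×10⁻⁴ / 9.18×10⁻⁵ = 14.8 m/s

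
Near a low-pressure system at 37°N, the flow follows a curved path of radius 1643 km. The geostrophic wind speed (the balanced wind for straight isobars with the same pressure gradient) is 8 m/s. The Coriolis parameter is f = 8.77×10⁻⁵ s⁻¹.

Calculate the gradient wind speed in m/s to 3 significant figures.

Around a low, centrifugal force acts outward with Coriolis, so pressure-gradient force balances both:
(1/ρ)|∂P/∂n| = fV + V²/R  →  V² + fR·V − fR·V_g = 0
With fR = 8.77×10⁻⁵ × 1643×10³ m = 144 m/s:
V = [−fR + √((fR)² + 4 fR V_g)]/2 = [−144 + √(144² + 4×144×8)]/2 = 7.6 m/s
Subgeostrophic (V < V_g = 8 m/s), as expected around a low.

7.60 m/s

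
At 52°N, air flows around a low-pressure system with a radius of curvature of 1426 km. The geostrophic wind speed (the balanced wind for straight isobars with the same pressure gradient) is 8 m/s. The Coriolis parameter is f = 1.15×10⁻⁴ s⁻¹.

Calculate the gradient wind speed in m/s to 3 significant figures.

7.64 m/s

Around a low, centrifugal force acts outward with Coriolis, so pressure-gradient force balances both:
(1/ρ)|∂P/∂n| = fV + V²/R  →  V² + fR·V − fR·V_g = 0
With fR = 1.15×10⁻⁴ × 1426×10³ m = 164 m/s:
V = [−fR + √((fR)² + 4 fR V_g)]/2 = [−164 + √(164² + 4×164×8)]/2 = 7.64 m/s
Subgeostrophic (V < V_g = 8 m/s), as expected around a low.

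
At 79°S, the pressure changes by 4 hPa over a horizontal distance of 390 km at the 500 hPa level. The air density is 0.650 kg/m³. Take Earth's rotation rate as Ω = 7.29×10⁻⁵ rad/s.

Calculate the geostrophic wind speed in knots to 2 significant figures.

Coriolis parameter at 79°S:
f = 2Ω sin φ = 2 × 7.29×10⁻⁵ × sin 79° = 1.43×10⁻⁴ s⁻¹
Pressure gradient: |∂P/∂n| = 400 Pa / 390000 m = 1.03×10⁻³ Pa/m
Geostrophic balance (pressure-gradient force = Coriolis force):
V_g = (1/(fρ)) |∂P/∂n| = 1.03×10⁻³ / (1.43×10⁻⁴ × 0.650) = 11.0 m/s
Converting: 11.0 m/s × 1.944 = 21 knots

21 knots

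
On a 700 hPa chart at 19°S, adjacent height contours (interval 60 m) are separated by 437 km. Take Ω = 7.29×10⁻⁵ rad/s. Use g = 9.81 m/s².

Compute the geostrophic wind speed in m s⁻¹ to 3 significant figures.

Coriolis parameter at 19°S:
f = 2Ω sin φ = 2 × 7.29×10⁻⁵ × sin 19° = 4.75×10⁻⁵ s⁻¹
Height gradient: |∂Z/∂n| = 60 m / 437000 m = 1.37×10⁻⁴
On a pressure surface, geostrophic balance gives V_g = (g/f)|∂Z/∂n|:
V_g = 9.81 × 1.37×10⁻⁴ / 4.75×10⁻⁵ = 28.4 m/s

28.4 m s⁻¹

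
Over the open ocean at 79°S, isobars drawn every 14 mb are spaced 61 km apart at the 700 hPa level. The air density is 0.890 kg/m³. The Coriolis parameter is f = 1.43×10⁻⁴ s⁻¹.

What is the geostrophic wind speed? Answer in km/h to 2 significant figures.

Pressure gradient: |∂P/∂n| = 1400 Pa / 61000 m = 2.30×10⁻² Pa/m
Geostrophic balance (pressure-gradient force = Coriolis force):
V_g = (1/(fρ)) |∂P/∂n| = 2.30×10⁻² / (1.43×10⁻⁴ × 0.890) = 180 m/s
Converting: 180 m/s × 3.6 = 650 km/h

650 km/h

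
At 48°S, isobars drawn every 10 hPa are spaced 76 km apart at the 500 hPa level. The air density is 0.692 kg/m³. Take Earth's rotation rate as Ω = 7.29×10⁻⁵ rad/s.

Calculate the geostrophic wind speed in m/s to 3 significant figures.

Coriolis parameter at 48°S:
f = 2Ω sin φ = 2 × 7.29×10⁻⁵ × sin 48° = 1.08×10⁻⁴ s⁻¹
Pressure gradient: |∂P/∂n| = 1000 Pa / 76000 m = 1.32×10⁻² Pa/m
Geostrophic balance (pressure-gradient force = Coriolis force):
V_g = (1/(fρ)) |∂P/∂n| = 1.32×10⁻² / (1.08×10⁻⁴ × 0.692) = 175 m/s

175 m/s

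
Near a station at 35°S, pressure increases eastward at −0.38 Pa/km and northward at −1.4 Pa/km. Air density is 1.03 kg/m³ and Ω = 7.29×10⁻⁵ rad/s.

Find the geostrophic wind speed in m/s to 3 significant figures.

16.8 m/s

Coriolis parameter at 35°S:
f = 2Ω sin φ = 2 × 7.29×10⁻⁵ × sin 35° = 8.36×10⁻⁵ s⁻¹
In the Southern Hemisphere f is negative: f = −8.36×10⁻⁵ s⁻¹.
Component geostrophic relations (x east, y north):
u_g = −(1/(fρ)) ∂P/∂y,  v_g = (1/(fρ)) ∂P/∂x
u_g = −(−1.4×10⁻³)/(−8.36×10⁻⁵ × 1.03) = −16.3 m/s;  v_g = (−0.38×10⁻³)/(−8.36×10⁻⁵ × 1.03) = 4.41 m/s
|V_g| = √(u_g² + v_g²) = 16.8 m/s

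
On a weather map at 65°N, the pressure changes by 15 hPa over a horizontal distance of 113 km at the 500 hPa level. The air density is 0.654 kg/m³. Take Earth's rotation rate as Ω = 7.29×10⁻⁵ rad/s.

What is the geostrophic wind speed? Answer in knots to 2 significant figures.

300 knots

Coriolis parameter at 65°N:
f = 2Ω sin φ = 2 × 7.29×10⁻⁵ × sin 65° = 1.32×10⁻⁴ s⁻¹
Pressure gradient: |∂P/∂n| = 1500 Pa / 113000 m = 1.33×10⁻² Pa/m
Geostrophic balance (pressure-gradient force = Coriolis force):
V_g = (1/(fρ)) |∂P/∂n| = 1.33×10⁻² / (1.32×10⁻⁴ × 0.654) = 154 m/s
Converting: 154 m/s × 1.944 = 300 knots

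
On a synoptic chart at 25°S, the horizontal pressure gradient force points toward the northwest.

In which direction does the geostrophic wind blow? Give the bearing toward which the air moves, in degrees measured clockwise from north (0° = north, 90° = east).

The pressure-gradient force points toward the northwest (bearing 315°).
Geostrophic balance: in the Southern Hemisphere the Coriolis force deflects motion to the left, so the geostrophic wind blows 90° to the left of the pressure-gradient force (low pressure on the right).
Rotating 315° by 90° counterclockwise gives 225° — the wind blows toward the southwest.

225°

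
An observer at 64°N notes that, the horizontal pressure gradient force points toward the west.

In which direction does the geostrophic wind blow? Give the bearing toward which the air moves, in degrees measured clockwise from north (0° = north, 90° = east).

The pressure-gradient force points toward the west (bearing 270°).
Geostrophic balance: in the Northern Hemisphere the Coriolis force deflects motion to the right, so the geostrophic wind blows 90° to the right of the pressure-gradient force (low pressure on the left).
Rotating 270° by 90° clockwise gives 000° — the wind blows toward the north.

000°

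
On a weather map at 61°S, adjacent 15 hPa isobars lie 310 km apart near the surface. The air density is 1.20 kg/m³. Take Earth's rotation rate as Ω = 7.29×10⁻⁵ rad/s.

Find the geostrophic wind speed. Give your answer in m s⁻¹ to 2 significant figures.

Coriolis parameter at 61°S:
f = 2Ω sin φ = 2 × 7.29×10⁻⁵ × sin 61° = 1.28×10⁻⁴ s⁻¹
Pressure gradient: |∂P/∂n| = 1500 Pa / 310000 m = 4.84×10⁻³ Pa/m
Geostrophic balance (pressure-gradient force = Coriolis force):
V_g = (1/(fρ)) |∂P/∂n| = 4.84×10⁻³ / (1.28×10⁻⁴ × 1.20) = 31.6 m/s

32 m s⁻¹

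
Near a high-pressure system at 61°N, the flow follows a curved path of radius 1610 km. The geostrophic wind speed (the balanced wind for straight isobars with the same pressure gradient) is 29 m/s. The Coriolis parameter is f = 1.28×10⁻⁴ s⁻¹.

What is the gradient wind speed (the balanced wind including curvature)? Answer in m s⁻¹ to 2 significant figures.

Around a high, pressure-gradient force acts outward with centrifugal, so Coriolis balances both:
fV = (1/ρ)|∂P/∂n| + V²/R  →  V² − fR·V + fR·V_g = 0
With fR = 1.28×10⁻⁴ × 1610×10³ m = 206 m/s:
V = [fR − √((fR)² − 4 fR V_g)]/2 = [206 − √(206² − 4×206×29)]/2 = 34.9 m/s
Supergeostrophic (V > V_g = 29 m/s), as expected around a high.

35 m s⁻¹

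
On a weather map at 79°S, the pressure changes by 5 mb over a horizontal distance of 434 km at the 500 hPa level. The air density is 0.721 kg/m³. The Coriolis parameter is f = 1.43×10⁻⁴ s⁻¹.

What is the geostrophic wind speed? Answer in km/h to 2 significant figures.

40 km/h

Pressure gradient: |∂P/∂n| = 500 Pa / 434000 m = 1.15×10⁻³ Pa/m
Geostrophic balance (pressure-gradient force = Coriolis force):
V_g = (1/(fρ)) |∂P/∂n| = 1.15×10⁻³ / (1.43×10⁻⁴ × 0.721) = 11.2 m/s
Converting: 11.2 m/s × 3.6 = 40 km/h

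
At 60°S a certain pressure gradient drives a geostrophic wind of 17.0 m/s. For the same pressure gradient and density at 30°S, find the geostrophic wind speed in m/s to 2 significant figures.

With the same pressure gradient and density, V_g ∝ 1/f ∝ 1/sin φ.
V₂ = V₁ · sin φ₁ / sin φ₂ = 17.0 × sin 60° / sin 30°
V₂ = 17.0 × 0.8660/0.5000 = 29 m/s

29 m/s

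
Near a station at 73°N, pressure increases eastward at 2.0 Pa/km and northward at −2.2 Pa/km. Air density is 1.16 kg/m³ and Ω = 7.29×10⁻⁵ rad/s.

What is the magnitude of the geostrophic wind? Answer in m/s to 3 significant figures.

18.4 m/s

Coriolis parameter at 73°N:
f = 2Ω sin φ = 2 × 7.29×10⁻⁵ × sin 73° = 1.39×10⁻⁴ s⁻¹
Component geostrophic relations (x east, y north):
u_g = −(1/(fρ)) ∂P/∂y,  v_g = (1/(fρ)) ∂P/∂x
u_g = −(−2.2×10⁻³)/(1.39×10⁻⁴ × 1.16) = 13.6 m/s;  v_g = (2.0×10⁻³)/(1.39×10⁻⁴ × 1.16) = 12.4 m/s
|V_g| = √(u_g² + v_g²) = 18.4 m/s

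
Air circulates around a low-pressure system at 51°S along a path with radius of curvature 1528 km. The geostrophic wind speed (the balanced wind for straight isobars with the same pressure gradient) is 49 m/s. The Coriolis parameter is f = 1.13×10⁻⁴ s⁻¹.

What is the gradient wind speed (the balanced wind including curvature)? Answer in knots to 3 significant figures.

Around a low, centrifugal force acts outward with Coriolis, so pressure-gradient force balances both:
(1/ρ)|∂P/∂n| = fV + V²/R  →  V² + fR·V − fR·V_g = 0
With fR = 1.13×10⁻⁴ × 1528×10³ m = 173 m/s:
V = [−fR + √((fR)² + 4 fR V_g)]/2 = [−173 + √(173² + 4×173×49)]/2 = 39.8 m/s
Subgeostrophic (V < V_g = 49 m/s), as expected around a low.
Converting: 39.8 m/s × 1.944 = 77.4 knots

77.4 knots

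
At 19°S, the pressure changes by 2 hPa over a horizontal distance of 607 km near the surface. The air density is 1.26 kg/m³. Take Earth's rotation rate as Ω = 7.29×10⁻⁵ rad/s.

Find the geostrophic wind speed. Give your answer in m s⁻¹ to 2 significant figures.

Coriolis parameter at 19°S:
f = 2Ω sin φ = 2 × 7.29×10⁻⁵ × sin 19° = 4.75×10⁻⁵ s⁻¹
Pressure gradient: |∂P/∂n| = 200 Pa / 607000 m = 3.29×10⁻⁴ Pa/m
Geostrophic balance (pressure-gradient force = Coriolis force):
V_g = (1/(fρ)) |∂P/∂n| = 3.29×10⁻⁴ / (4.75×10⁻⁵ × 1.26) = 5.51 m/s

5.5 m s⁻¹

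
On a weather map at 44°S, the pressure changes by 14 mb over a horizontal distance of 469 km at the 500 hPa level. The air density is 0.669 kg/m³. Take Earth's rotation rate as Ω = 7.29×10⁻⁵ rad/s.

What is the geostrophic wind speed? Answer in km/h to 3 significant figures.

159 km/h

Coriolis parameter at 44°S:
f = 2Ω sin φ = 2 × 7.29×10⁻⁵ × sin 44° = 1.01×10⁻⁴ s⁻¹
Pressure gradient: |∂P/∂n| = 1400 Pa / 469000 m = 2.99×10⁻³ Pa/m
Geostrophic balance (pressure-gradient force = Coriolis force):
V_g = (1/(fρ)) |∂P/∂n| = 2.99×10⁻³ / (1.01×10⁻⁴ × 0.669) = 44.1 m/s
Converting: 44.1 m/s × 3.6 = 159 km/h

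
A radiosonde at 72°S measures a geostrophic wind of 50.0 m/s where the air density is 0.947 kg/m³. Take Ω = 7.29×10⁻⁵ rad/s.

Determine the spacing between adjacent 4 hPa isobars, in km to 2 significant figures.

Coriolis parameter at 72°S:
f = 2Ω sin φ = 2 × 7.29×10⁻⁵ × sin 72° = 1.39×10⁻⁴ s⁻¹
Geostrophic balance rearranged: |∂P/∂n| = f ρ V_g
|∂P/∂n| = 1.39×10⁻⁴ × 0.947 × 50.0 = 6.57×10⁻³ Pa/m
Isobar spacing: Δn = ΔP/|∂P/∂n| = 400 Pa / 6.57×10⁻³ Pa/m = 60922 m ≈ 61 km

61 km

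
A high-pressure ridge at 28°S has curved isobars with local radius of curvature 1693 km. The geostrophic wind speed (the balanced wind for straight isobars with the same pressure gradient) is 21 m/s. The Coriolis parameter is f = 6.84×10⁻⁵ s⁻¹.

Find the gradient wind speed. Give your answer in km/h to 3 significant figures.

99.2 km/h

Around a high, pressure-gradient force acts outward with centrifugal, so Coriolis balances both:
fV = (1/ρ)|∂P/∂n| + V²/R  →  V² − fR·V + fR·V_g = 0
With fR = 6.84×10⁻⁵ × 1693×10³ m = 116 m/s:
V = [fR − √((fR)² − 4 fR V_g)]/2 = [116 − √(116² − 4×116×21)]/2 = 27.6 m/s
Supergeostrophic (V > V_g = 21 m/s), as expected around a high.
Converting: 27.6 m/s × 3.6 = 99.2 km/h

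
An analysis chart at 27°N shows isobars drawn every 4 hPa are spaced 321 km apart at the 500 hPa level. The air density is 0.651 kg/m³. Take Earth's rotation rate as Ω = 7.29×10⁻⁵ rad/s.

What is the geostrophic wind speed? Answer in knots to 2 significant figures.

Coriolis parameter at 27°N:
f = 2Ω sin φ = 2 × 7.29×10⁻⁵ × sin 27° = 6.62×10⁻⁵ s⁻¹
Pressure gradient: |∂P/∂n| = 400 Pa / 321000 m = 1.25×10⁻³ Pa/m
Geostrophic balance (pressure-gradient force = Coriolis force):
V_g = (1/(fρ)) |∂P/∂n| = 1.25×10⁻³ / (6.62×10⁻⁵ × 0.651) = 28.9 m/s
Converting: 28.9 m/s × 1.944 = 56 knots

56 knots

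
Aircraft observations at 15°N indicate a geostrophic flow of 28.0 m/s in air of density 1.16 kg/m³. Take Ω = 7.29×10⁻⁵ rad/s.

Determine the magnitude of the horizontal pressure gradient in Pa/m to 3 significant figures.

1.23×10⁻³ Pa/m

Coriolis parameter at 15°N:
f = 2Ω sin φ = 2 × 7.29×10⁻⁵ × sin 15° = 3.77×10⁻⁵ s⁻¹
Geostrophic balance rearranged: |∂P/∂n| = f ρ V_g
|∂P/∂n| = 3.77×10⁻⁵ × 1.16 × 28.0 = 1.23×10⁻³ Pa/m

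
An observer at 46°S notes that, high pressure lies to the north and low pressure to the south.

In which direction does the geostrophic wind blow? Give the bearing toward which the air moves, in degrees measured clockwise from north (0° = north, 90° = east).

090°

The pressure-gradient force points toward the south (bearing 180°).
Geostrophic balance: in the Southern Hemisphere the Coriolis force deflects motion to the left, so the geostrophic wind blows 90° to the left of the pressure-gradient force (low pressure on the right).
Rotating 180° by 90° counterclockwise gives 090° — the wind blows toward the east.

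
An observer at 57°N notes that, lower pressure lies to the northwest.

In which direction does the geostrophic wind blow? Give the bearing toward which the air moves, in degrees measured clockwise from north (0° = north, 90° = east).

045°

The pressure-gradient force points toward the northwest (bearing 315°).
Geostrophic balance: in the Northern Hemisphere the Coriolis force deflects motion to the right, so the geostrophic wind blows 90° to the right of the pressure-gradient force (low pressure on the left).
Rotating 315° by 90° clockwise gives 045° — the wind blows toward the northeast.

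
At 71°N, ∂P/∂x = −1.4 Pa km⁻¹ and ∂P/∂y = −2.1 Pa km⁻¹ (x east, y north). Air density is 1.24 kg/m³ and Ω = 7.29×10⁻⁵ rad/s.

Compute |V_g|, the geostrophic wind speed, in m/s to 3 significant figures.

Coriolis parameter at 71°N:
f = 2Ω sin φ = 2 × 7.29×10⁻⁵ × sin 71° = 1.38×10⁻⁴ s⁻¹
Component geostrophic relations (x east, y north):
u_g = −(1/(fρ)) ∂P/∂y,  v_g = (1/(fρ)) ∂P/∂x
u_g = −(−2.1×10⁻³)/(1.38×10⁻⁴ × 1.24) = 12.3 m/s;  v_g = (−1.4×10⁻³)/(1.38×10⁻⁴ × 1.24) = −8.19 m/s
|V_g| = √(u_g² + v_g²) = 14.8 m/s

14.8 m/s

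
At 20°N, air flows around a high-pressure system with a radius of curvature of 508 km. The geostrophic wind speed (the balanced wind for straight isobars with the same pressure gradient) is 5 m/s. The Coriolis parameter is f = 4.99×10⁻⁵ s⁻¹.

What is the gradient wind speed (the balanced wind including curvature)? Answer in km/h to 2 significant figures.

25 km/h

Around a high, pressure-gradient force acts outward with centrifugal, so Coriolis balances both:
fV = (1/ρ)|∂P/∂n| + V²/R  →  V² − fR·V + fR·V_g = 0
With fR = 4.99×10⁻⁵ × 508×10³ m = 25.3 m/s:
V = [fR − √((fR)² − 4 fR V_g)]/2 = [25.3 − √(25.3² − 4×25.3×5)]/2 = 6.85 m/s
Supergeostrophic (V > V_g = 5 m/s), as expected around a high.
Converting: 6.85 m/s × 3.6 = 25 km/h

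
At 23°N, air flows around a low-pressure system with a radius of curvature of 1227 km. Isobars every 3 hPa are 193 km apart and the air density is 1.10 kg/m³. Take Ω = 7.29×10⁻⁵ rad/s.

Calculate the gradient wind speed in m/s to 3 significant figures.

19.4 m/s

Coriolis parameter at 23°N:
f = 2Ω sin φ = 2 × 7.29×10⁻⁵ × sin 23° = 5.70×10⁻⁵ s⁻¹
Pressure gradient: |∂P/∂n| = 300 Pa / 193000 m = 1.55×10⁻³ Pa/m
Geostrophic speed: V_g = |∂P/∂n|/(fρ) = 1.55×10⁻³/(5.70×10⁻⁵ × 1.10) = 24.8 m/s
Around a low, centrifugal force acts outward with Coriolis, so pressure-gradient force balances both:
(1/ρ)|∂P/∂n| = fV + V²/R  →  V² + fR·V − fR·V_g = 0
With fR = 5.70×10⁻⁵ × 1227×10³ m = 69.9 m/s:
V = [−fR + √((fR)² + 4 fR V_g)]/2 = [−69.9 + √(69.9² + 4×69.9×24.8)]/2 = 19.4 m/s
Subgeostrophic (V < V_g = 24.8 m/s), as expected around a low.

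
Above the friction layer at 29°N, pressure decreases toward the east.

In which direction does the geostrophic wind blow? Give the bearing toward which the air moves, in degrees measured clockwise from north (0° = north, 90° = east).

The pressure-gradient force points toward the east (bearing 090°).
Geostrophic balance: in the Northern Hemisphere the Coriolis force deflects motion to the right, so the geostrophic wind blows 90° to the right of the pressure-gradient force (low pressure on the left).
Rotating 090° by 90° clockwise gives 180° — the wind blows toward the south.

180°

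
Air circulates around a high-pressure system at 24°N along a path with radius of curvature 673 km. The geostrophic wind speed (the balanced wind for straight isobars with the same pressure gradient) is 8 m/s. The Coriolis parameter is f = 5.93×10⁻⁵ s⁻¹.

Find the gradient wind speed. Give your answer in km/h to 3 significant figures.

39.9 km/h

Around a high, pressure-gradient force acts outward with centrifugal, so Coriolis balances both:
fV = (1/ρ)|∂P/∂n| + V²/R  →  V² − fR·V + fR·V_g = 0
With fR = 5.93×10⁻⁵ × 673×10³ m = 39.9 m/s:
V = [fR − √((fR)² − 4 fR V_g)]/2 = [39.9 − √(39.9² − 4×39.9×8)]/2 = 11.1 m/s
Supergeostrophic (V > V_g = 8 m/s), as expected around a high.
Converting: 11.1 m/s × 3.6 = 39.9 km/h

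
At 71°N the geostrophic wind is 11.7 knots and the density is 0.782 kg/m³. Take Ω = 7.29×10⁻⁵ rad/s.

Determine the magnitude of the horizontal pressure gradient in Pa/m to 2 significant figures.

6.5×10⁻⁴ Pa/m

Coriolis parameter at 71°N:
f = 2Ω sin φ = 2 × 7.29×10⁻⁵ × sin 71° = 1.38×10⁻⁴ s⁻¹
Wind speed in SI: 11.7 knots = 6.02 m/s
Geostrophic balance rearranged: |∂P/∂n| = f ρ V_g
|∂P/∂n| = 1.38×10⁻⁴ × 0.782 × 6.02 = 6.49×10⁻⁴ Pa/m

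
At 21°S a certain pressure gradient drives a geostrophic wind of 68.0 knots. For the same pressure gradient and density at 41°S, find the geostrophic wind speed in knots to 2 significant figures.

37 knots

With the same pressure gradient and density, V_g ∝ 1/f ∝ 1/sin φ.
V₂ = V₁ · sin φ₁ / sin φ₂ = 68.0 × sin 21° / sin 41°
V₂ = 68.0 × 0.3584/0.6561 = 37 knots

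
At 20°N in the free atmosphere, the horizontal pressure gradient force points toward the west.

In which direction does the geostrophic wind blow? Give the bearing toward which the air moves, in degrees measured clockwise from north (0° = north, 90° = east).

000°

The pressure-gradient force points toward the west (bearing 270°).
Geostrophic balance: in the Northern Hemisphere the Coriolis force deflects motion to the right, so the geostrophic wind blows 90° to the right of the pressure-gradient force (low pressure on the left).
Rotating 270° by 90° clockwise gives 000° — the wind blows toward the north.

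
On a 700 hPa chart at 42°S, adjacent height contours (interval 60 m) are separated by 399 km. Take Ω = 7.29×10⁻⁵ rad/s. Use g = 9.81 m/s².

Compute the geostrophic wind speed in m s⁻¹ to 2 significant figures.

Coriolis parameter at 42°S:
f = 2Ω sin φ = 2 × 7.29×10⁻⁵ × sin 42° = 9.76×10⁻⁵ s⁻¹
Height gradient: |∂Z/∂n| = 60 m / 399000 m = 1.50×10⁻⁴
On a pressure surface, geostrophic balance gives V_g = (g/f)|∂Z/∂n|:
V_g = 9.81 × 1.50×10⁻⁴ / 9.76×10⁻⁵ = 15.1 m/s

15 m s⁻¹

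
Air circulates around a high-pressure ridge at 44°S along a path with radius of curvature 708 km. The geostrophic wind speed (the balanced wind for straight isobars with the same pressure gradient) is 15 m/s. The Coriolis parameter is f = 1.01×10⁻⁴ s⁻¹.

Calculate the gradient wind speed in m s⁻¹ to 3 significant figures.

21.4 m s⁻¹

Around a high, pressure-gradient force acts outward with centrifugal, so Coriolis balances both:
fV = (1/ρ)|∂P/∂n| + V²/R  →  V² − fR·V + fR·V_g = 0
With fR = 1.01×10⁻⁴ × 708×10³ m = 71.5 m/s:
V = [fR − √((fR)² − 4 fR V_g)]/2 = [71.5 − √(71.5² − 4×71.5×15)]/2 = 21.4 m/s
Supergeostrophic (V > V_g = 15 m/s), as expected around a high.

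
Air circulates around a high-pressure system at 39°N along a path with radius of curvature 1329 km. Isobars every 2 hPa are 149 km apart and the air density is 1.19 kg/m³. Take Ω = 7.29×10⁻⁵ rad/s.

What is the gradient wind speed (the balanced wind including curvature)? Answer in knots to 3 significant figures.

Coriolis parameter at 39°N:
f = 2Ω sin φ = 2 × 7.29×10⁻⁵ × sin 39° = 9.18×10⁻⁵ s⁻¹
Pressure gradient: |∂P/∂n| = 200 Pa / 149000 m = 1.34×10⁻³ Pa/m
Geostrophic speed: V_g = |∂P/∂n|/(fρ) = 1.34×10⁻³/(9.18×10⁻⁵ × 1.19) = 12.3 m/s
Around a high, pressure-gradient force acts outward with centrifugal, so Coriolis balances both:
fV = (1/ρ)|∂P/∂n| + V²/R  →  V² − fR·V + fR·V_g = 0
With fR = 9.18×10⁻⁵ × 1329×10³ m = 122 m/s:
V = [fR − √((fR)² − 4 fR V_g)]/2 = [122 − √(122² − 4×122×12.3)]/2 = 13.9 m/s
Supergeostrophic (V > V_g = 12.3 m/s), as expected around a high.
Converting: 13.9 m/s × 1.944 = 27.0 knots

27.0 knots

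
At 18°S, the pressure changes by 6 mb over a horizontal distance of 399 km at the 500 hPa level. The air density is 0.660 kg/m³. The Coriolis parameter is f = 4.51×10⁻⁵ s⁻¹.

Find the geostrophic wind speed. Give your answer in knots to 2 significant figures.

Pressure gradient: |∂P/∂n| = 600 Pa / 399000 m = 1.50×10⁻³ Pa/m
Geostrophic balance (pressure-gradient force = Coriolis force):
V_g = (1/(fρ)) |∂P/∂n| = 1.50×10⁻³ / (4.51×10⁻⁵ × 0.660) = 50.5 m/s
Converting: 50.5 m/s × 1.944 = 98 knots

98 knots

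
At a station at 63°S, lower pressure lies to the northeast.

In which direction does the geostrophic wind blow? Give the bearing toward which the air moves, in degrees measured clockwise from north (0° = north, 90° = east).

The pressure-gradient force points toward the northeast (bearing 045°).
Geostrophic balance: in the Southern Hemisphere the Coriolis force deflects motion to the left, so the geostrophic wind blows 90° to the left of the pressure-gradient force (low pressure on the right).
Rotating 045° by 90° counterclockwise gives 315° — the wind blows toward the northwest.

315°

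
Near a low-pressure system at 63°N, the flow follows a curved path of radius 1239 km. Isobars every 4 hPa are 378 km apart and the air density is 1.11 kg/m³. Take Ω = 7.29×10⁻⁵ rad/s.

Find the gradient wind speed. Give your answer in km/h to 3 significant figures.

25.3 km/h

Coriolis parameter at 63°N:
f = 2Ω sin φ = 2 × 7.29×10⁻⁵ × sin 63° = 1.30×10⁻⁴ s⁻¹
Pressure gradient: |∂P/∂n| = 400 Pa / 378000 m = 1.06×10⁻³ Pa/m
Geostrophic speed: V_g = |∂P/∂n|/(fρ) = 1.06×10⁻³/(1.30×10⁻⁴ × 1.11) = 7.34 m/s
Around a low, centrifugal force acts outward with Coriolis, so pressure-gradient force balances both:
(1/ρ)|∂P/∂n| = fV + V²/R  →  V² + fR·V − fR·V_g = 0
With fR = 1.30×10⁻⁴ × 1239×10³ m = 161 m/s:
V = [−fR + √((fR)² + 4 fR V_g)]/2 = [−161 + √(161² + 4×161×7.34)]/2 = 7.03 m/s
Subgeostrophic (V < V_g = 7.34 m/s), as expected around a low.
Converting: 7.03 m/s × 3.6 = 25.3 km/h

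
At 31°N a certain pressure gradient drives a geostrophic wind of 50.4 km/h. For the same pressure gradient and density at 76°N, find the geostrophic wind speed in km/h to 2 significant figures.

With the same pressure gradient and density, V_g ∝ 1/f ∝ 1/sin φ.
V₂ = V₁ · sin φ₁ / sin φ₂ = 50.4 × sin 31° / sin 76°
V₂ = 50.4 × 0.5150/0.9703 = 27 km/h

27 km/h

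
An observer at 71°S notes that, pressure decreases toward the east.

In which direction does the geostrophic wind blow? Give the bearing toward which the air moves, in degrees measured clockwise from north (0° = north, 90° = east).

000°

The pressure-gradient force points toward the east (bearing 090°).
Geostrophic balance: in the Southern Hemisphere the Coriolis force deflects motion to the left, so the geostrophic wind blows 90° to the left of the pressure-gradient force (low pressure on the right).
Rotating 090° by 90° counterclockwise gives 000° — the wind blows toward the north.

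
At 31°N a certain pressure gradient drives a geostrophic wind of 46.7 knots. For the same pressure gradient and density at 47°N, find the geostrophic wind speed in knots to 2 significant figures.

With the same pressure gradient and density, V_g ∝ 1/f ∝ 1/sin φ.
V₂ = V₁ · sin φ₁ / sin φ₂ = 46.7 × sin 31° / sin 47°
V₂ = 46.7 × 0.5150/0.7314 = 33 knots

33 knots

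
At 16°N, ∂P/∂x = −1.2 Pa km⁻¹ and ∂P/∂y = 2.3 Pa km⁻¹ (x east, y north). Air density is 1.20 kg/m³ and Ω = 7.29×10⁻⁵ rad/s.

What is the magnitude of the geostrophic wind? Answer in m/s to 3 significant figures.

53.8 m/s

Coriolis parameter at 16°N:
f = 2Ω sin φ = 2 × 7.29×10⁻⁵ × sin 16° = 4.02×10⁻⁵ s⁻¹
Component geostrophic relations (x east, y north):
u_g = −(1/(fρ)) ∂P/∂y,  v_g = (1/(fρ)) ∂P/∂x
u_g = −(2.3×10⁻³)/(4.02×10⁻⁵ × 1.20) = −47.7 m/s;  v_g = (−1.2×10⁻³)/(4.02×10⁻⁵ × 1.20) = −24.9 m/s
|V_g| = √(u_g² + v_g²) = 53.8 m/s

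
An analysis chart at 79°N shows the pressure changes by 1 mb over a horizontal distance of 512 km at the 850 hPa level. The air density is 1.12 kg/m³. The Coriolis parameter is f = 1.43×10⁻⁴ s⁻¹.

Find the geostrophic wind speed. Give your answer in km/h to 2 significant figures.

4.4 km/h

Pressure gradient: |∂P/∂n| = 100 Pa / 512000 m = 1.95×10⁻⁴ Pa/m
Geostrophic balance (pressure-gradient force = Coriolis force):
V_g = (1/(fρ)) |∂P/∂n| = 1.95×10⁻⁴ / (1.43×10⁻⁴ × 1.12) = 1.22 m/s
Converting: 1.22 m/s × 3.6 = 4.4 km/h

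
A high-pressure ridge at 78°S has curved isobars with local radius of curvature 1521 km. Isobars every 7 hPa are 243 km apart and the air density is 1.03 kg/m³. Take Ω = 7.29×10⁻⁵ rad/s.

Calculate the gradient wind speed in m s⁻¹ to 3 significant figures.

Coriolis parameter at 78°S:
f = 2Ω sin φ = 2 × 7.29×10⁻⁵ × sin 78° = 1.43×10⁻⁴ s⁻¹
Pressure gradient: |∂P/∂n| = 700 Pa / 243000 m = 2.88×10⁻³ Pa/m
Geostrophic speed: V_g = |∂P/∂n|/(fρ) = 2.88×10⁻³/(1.43×10⁻⁴ × 1.03) = 19.6 m/s
Around a high, pressure-gradient force acts outward with centrifugal, so Coriolis balances both:
fV = (1/ρ)|∂P/∂n| + V²/R  →  V² − fR·V + fR·V_g = 0
With fR = 1.43×10⁻⁴ × 1521×10³ m = 217 m/s:
V = [fR − √((fR)² − 4 fR V_g)]/2 = [217 − √(217² − 4×217×19.6)]/2 = 21.8 m/s
Supergeostrophic (V > V_g = 19.6 m/s), as expected around a high.

21.8 m s⁻¹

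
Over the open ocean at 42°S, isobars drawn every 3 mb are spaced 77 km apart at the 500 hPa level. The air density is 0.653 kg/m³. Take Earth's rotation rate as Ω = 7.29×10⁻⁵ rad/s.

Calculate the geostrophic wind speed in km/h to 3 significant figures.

220 km/h

Coriolis parameter at 42°S:
f = 2Ω sin φ = 2 × 7.29×10⁻⁵ × sin 42° = 9.76×10⁻⁵ s⁻¹
Pressure gradient: |∂P/∂n| = 300 Pa / 77000 m = 3.90×10⁻³ Pa/m
Geostrophic balance (pressure-gradient force = Coriolis force):
V_g = (1/(fρ)) |∂P/∂n| = 3.90×10⁻³ / (9.76×10⁻⁵ × 0.653) = 61.2 m/s
Converting: 61.2 m/s × 3.6 = 220 km/h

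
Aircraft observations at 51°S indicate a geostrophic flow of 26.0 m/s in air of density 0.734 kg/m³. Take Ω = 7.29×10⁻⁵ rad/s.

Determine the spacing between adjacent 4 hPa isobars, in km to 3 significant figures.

Coriolis parameter at 51°S:
f = 2Ω sin φ = 2 × 7.29×10⁻⁵ × sin 51° = 1.13×10⁻⁴ s⁻¹
Geostrophic balance rearranged: |∂P/∂n| = f ρ V_g
|∂P/∂n| = 1.13×10⁻⁴ × 0.734 × 26.0 = 2.16×10⁻³ Pa/m
Isobar spacing: Δn = ΔP/|∂P/∂n| = 400 Pa / 2.16×10⁻³ Pa/m = 184982 m ≈ 185 km

185 km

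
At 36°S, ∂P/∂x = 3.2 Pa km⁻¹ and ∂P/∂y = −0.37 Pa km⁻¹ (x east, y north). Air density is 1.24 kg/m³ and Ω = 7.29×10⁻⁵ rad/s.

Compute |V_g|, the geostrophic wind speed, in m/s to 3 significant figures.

Coriolis parameter at 36°S:
f = 2Ω sin φ = 2 × 7.29×10⁻⁵ × sin 36° = 8.57×10⁻⁵ s⁻¹
In the Southern Hemisphere f is negative: f = −8.57×10⁻⁵ s⁻¹.
Component geostrophic relations (x east, y north):
u_g = −(1/(fρ)) ∂P/∂y,  v_g = (1/(fρ)) ∂P/∂x
u_g = −(−0.37×10⁻³)/(−8.57×10⁻⁵ × 1.24) = −3.48 m/s;  v_g = (3.2×10⁻³)/(−8.57×10⁻⁵ × 1.24) = −30.1 m/s
|V_g| = √(u_g² + v_g²) = 30.3 m/s

30.3 m/s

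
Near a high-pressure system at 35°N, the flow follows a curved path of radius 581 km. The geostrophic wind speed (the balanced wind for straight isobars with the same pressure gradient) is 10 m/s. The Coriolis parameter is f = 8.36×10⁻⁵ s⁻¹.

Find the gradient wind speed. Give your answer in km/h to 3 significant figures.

Around a high, pressure-gradient force acts outward with centrifugal, so Coriolis balances both:
fV = (1/ρ)|∂P/∂n| + V²/R  →  V² − fR·V + fR·V_g = 0
With fR = 8.36×10⁻⁵ × 581×10³ m = 48.6 m/s:
V = [fR − √((fR)² − 4 fR V_g)]/2 = [48.6 − √(48.6² − 4×48.6×10)]/2 = 14.1 m/s
Supergeostrophic (V > V_g = 10 m/s), as expected around a high.
Converting: 14.1 m/s × 3.6 = 50.7 km/h

50.7 km/h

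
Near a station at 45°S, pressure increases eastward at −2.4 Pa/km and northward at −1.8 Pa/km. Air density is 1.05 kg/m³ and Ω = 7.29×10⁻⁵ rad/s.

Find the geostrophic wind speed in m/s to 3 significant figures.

27.7 m/s

Coriolis parameter at 45°S:
f = 2Ω sin φ = 2 × 7.29×10⁻⁵ × sin 45° = 1.03×10⁻⁴ s⁻¹
In the Southern Hemisphere f is negative: f = −1.03×10⁻⁴ s⁻¹.
Component geostrophic relations (x east, y north):
u_g = −(1/(fρ)) ∂P/∂y,  v_g = (1/(fρ)) ∂P/∂x
u_g = −(−1.8×10⁻³)/(−1.03×10⁻⁴ × 1.05) = −16.6 m/s;  v_g = (−2.4×10⁻³)/(−1.03×10⁻⁴ × 1.05) = 22.2 m/s
|V_g| = √(u_g² + v_g²) = 27.7 m/s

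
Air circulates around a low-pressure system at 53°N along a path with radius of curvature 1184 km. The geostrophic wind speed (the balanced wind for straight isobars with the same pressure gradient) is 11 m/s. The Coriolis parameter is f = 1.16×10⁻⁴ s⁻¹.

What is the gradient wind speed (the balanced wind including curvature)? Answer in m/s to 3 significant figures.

Around a low, centrifugal force acts outward with Coriolis, so pressure-gradient force balances both:
(1/ρ)|∂P/∂n| = fV + V²/R  →  V² + fR·V − fR·V_g = 0
With fR = 1.16×10⁻⁴ × 1184×10³ m = 137 m/s:
V = [−fR + √((fR)² + 4 fR V_g)]/2 = [−137 + √(137² + 4×137×11)]/2 = 10.2 m/s
Subgeostrophic (V < V_g = 11 m/s), as expected around a low.

10.2 m/s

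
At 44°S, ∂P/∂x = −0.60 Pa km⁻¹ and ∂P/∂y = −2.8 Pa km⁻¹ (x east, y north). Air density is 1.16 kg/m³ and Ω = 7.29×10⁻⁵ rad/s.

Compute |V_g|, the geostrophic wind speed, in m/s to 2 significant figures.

Coriolis parameter at 44°S:
f = 2Ω sin φ = 2 × 7.29×10⁻⁵ × sin 44° = 1.01×10⁻⁴ s⁻¹
In the Southern Hemisphere f is negative: f = −1.01×10⁻⁴ s⁻¹.
Component geostrophic relations (x east, y north):
u_g = −(1/(fρ)) ∂P/∂y,  v_g = (1/(fρ)) ∂P/∂x
u_g = −(−2.8×10⁻³)/(−1.01×10⁻⁴ × 1.16) = −23.8 m/s;  v_g = (−0.60×10⁻³)/(−1.01×10⁻⁴ × 1.16) = 5.11 m/s
|V_g| = √(u_g² + v_g²) = 24.4 m/s

24 m/s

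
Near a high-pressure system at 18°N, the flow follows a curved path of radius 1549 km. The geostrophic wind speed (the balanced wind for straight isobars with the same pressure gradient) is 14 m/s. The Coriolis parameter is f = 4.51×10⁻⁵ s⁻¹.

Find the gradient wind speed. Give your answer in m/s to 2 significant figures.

Around a high, pressure-gradient force acts outward with centrifugal, so Coriolis balances both:
fV = (1/ρ)|∂P/∂n| + V²/R  →  V² − fR·V + fR·V_g = 0
With fR = 4.51×10⁻⁵ × 1549×10³ m = 69.9 m/s:
V = [fR − √((fR)² − 4 fR V_g)]/2 = [69.9 − √(69.9² − 4×69.9×14)]/2 = 19.4 m/s
Supergeostrophic (V > V_g = 14 m/s), as expected around a high.

19 m/s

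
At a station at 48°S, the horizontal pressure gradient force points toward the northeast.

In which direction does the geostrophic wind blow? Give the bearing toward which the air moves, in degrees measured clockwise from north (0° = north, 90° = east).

315°

The pressure-gradient force points toward the northeast (bearing 045°).
Geostrophic balance: in the Southern Hemisphere the Coriolis force deflects motion to the left, so the geostrophic wind blows 90° to the left of the pressure-gradient force (low pressure on the right).
Rotating 045° by 90° counterclockwise gives 315° — the wind blows toward the northwest.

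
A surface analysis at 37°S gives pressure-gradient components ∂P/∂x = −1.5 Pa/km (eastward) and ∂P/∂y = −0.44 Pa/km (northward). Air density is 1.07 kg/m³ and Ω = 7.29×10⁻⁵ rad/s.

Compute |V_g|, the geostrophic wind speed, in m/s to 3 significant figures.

Coriolis parameter at 37°S:
f = 2Ω sin φ = 2 × 7.29×10⁻⁵ × sin 37° = 8.77×10⁻⁵ s⁻¹
In the Southern Hemisphere f is negative: f = −8.77×10⁻⁵ s⁻¹.
Component geostrophic relations (x east, y north):
u_g = −(1/(fρ)) ∂P/∂y,  v_g = (1/(fρ)) ∂P/∂x
u_g = −(−0.44×10⁻³)/(−8.77×10⁻⁵ × 1.07) = −4.69 m/s;  v_g = (−1.5×10⁻³)/(−8.77×10⁻⁵ × 1.07) = 16.0 m/s
|V_g| = √(u_g² + v_g²) = 16.6 m/s

16.6 m/s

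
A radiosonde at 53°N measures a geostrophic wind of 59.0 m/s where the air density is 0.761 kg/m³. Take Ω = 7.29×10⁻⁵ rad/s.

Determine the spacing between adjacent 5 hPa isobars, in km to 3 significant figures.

95.6 km

Coriolis parameter at 53°N:
f = 2Ω sin φ = 2 × 7.29×10⁻⁵ × sin 53° = 1.16×10⁻⁴ s⁻¹
Geostrophic balance rearranged: |∂P/∂n| = f ρ V_g
|∂P/∂n| = 1.16×10⁻⁴ × 0.761 × 59.0 = 5.23×10⁻³ Pa/m
Isobar spacing: Δn = ΔP/|∂P/∂n| = 500 Pa / 5.23×10⁻³ Pa/m = 95637 m ≈ 95.6 km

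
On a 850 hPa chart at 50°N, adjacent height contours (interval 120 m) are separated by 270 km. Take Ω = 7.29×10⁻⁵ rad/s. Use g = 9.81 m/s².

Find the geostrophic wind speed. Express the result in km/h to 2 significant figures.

Coriolis parameter at 50°N:
f = 2Ω sin φ = 2 × 7.29×10⁻⁵ × sin 50° = 1.12×10⁻⁴ s⁻¹
Height gradient: |∂Z/∂n| = 120 m / 270000 m = 4.44×10⁻⁴
On a pressure surface, geostrophic balance gives V_g = (g/f)|∂Z/∂n|:
V_g = 9.81 × 4.44×10⁻⁴ / 1.12×10⁻⁴ = 39.0 m/s
Converting: 39.0 m/s × 3.6 = 140 km/h

140 km/h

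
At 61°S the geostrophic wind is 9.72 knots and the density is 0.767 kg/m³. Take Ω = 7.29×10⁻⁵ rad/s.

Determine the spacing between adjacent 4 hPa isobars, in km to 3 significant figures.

Coriolis parameter at 61°S:
f = 2Ω sin φ = 2 × 7.29×10⁻⁵ × sin 61° = 1.28×10⁻⁴ s⁻¹
Wind speed in SI: 9.72 knots = 5.00 m/s
Geostrophic balance rearranged: |∂P/∂n| = f ρ V_g
|∂P/∂n| = 1.28×10⁻⁴ × 0.767 × 5.00 = 4.89×10⁻⁴ Pa/m
Isobar spacing: Δn = ΔP/|∂P/∂n| = 400 Pa / 4.89×10⁻⁴ Pa/m = 817868 m ≈ 818 km

818 km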